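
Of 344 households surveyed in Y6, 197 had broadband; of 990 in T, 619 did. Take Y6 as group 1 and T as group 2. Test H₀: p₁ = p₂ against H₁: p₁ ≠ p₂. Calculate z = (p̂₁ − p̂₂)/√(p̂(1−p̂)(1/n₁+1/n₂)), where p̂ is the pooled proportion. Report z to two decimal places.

z = -1.72

p̂₁ = 197/344 = 0.5727, p̂₂ = 619/990 = 0.6253.
Pooled p̂ = (197+619)/(344+990) = 816/1334 = 0.6117.
SE = √(p̂(1−p̂)(1/n₁+1/n₂)) = √(0.6117·0.3883·0.00391708) = √(0.000930402) = 0.0305.
z = (0.5727 − 0.6253)/0.0305 = -0.0526/0.0305 = -1.72.
Two-sided p-value ≈ 2·Φ(−1.724) = 0.0848.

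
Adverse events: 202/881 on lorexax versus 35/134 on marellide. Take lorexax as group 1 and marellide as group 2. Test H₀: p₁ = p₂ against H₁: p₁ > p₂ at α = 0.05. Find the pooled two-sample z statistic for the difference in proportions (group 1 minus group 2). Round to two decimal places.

p̂₁ = 202/881 ≈ 0.2293, p̂₂ = 35/134 ≈ 0.2612.
Pooled p̂ = (202+35)/(881+134) = 237/1015 = 0.2335.
SE = √(p̂(1−p̂)(1/n₁+1/n₂)) = √(0.2335·0.7665·0.00859776) = √(0.0015388) = 0.0392.
z = (0.2293 − 0.2612)/0.0392 = -0.0319/0.0392 = -0.81.
p-value = P(Z > -0.813) ≈ 0.7920, so at α = 0.05 we fail to reject H₀.

z = -0.81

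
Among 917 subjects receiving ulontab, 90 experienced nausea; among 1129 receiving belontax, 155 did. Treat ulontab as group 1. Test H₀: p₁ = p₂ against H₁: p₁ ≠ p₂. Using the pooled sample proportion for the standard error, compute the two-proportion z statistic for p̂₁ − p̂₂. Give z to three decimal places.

z = -2.712

p̂₁ = 90/917 = 0.09815, p̂₂ = 155/1129 = 0.13729.
Pooled p̂ = (90+155)/(917+1129) = 245/2046 = 0.11975.
SE = √(0.105407 × 0.00197625) = 0.01443.
z = (0.09815 − 0.13729)/0.01443 = -0.03914/0.01443 = -2.712.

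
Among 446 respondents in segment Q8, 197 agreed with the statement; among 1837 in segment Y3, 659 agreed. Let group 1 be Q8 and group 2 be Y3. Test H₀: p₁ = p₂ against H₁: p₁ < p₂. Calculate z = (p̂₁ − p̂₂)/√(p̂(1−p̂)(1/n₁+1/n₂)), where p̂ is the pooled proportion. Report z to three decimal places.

p̂₁ = 197/446 = 0.44170, p̂₂ = 659/1837 = 0.35874.
Pooled p̂ = (197+659)/(446+1837) = 856/2283 = 0.37495.
SE = √(0.234361 × 0.00278652) = 0.02555.
z = (0.44170 − 0.35874)/0.02555 = 0.08296/0.02555 = 3.247.
p-value = P(Z < 3.247) ≈ 0.9994.

z = 3.247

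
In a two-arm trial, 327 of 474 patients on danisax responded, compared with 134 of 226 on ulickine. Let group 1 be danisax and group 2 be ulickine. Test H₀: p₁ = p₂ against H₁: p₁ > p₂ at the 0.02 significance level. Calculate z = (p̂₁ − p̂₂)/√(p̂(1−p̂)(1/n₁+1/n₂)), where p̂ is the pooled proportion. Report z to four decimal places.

z = 2.5293

p̂₁ = 327/474 ≈ 0.689873, p̂₂ = 134/226 ≈ 0.592920.
Pooled p̂ = (327+134)/(474+226) = 461/700 = 0.658571.
SE = √(0.224855 × 0.00653448) = 0.038332.
z = (0.689873 − 0.592920)/0.038332 = 0.096953/0.038332 = 2.5293.
p-value = P(Z > 2.529) ≈ 0.0057; since p < α = 0.02, reject H₀.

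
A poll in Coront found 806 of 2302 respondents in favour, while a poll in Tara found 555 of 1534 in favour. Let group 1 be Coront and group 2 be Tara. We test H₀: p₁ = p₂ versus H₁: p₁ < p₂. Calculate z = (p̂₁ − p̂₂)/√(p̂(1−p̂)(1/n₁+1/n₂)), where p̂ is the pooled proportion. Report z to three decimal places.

z = -0.740

p̂₁ = 806/2302 ≈ 0.35013, p̂₂ = 555/1534 ≈ 0.36180.
Pooled p̂ = (806+555)/(2302+1534) = 1361/3836 = 0.35480.
SE = √(p̂(1−p̂)(1/n₁+1/n₂)) = √(0.35480·0.64520·0.0010863) = √(0.00024867) = 0.01577.
z = (0.35013 − 0.36180)/0.01577 = -0.01167/0.01577 = -0.740.
p-value = P(Z < -0.740) ≈ 0.2297.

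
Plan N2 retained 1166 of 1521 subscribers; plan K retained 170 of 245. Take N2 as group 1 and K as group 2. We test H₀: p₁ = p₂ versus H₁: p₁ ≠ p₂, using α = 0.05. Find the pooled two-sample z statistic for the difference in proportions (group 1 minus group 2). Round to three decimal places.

p̂₁ = 1166/1521 ≈ 0.76660, p̂₂ = 170/245 ≈ 0.69388.
Pooled p̂ = (1166+170)/(1521+245) = 1336/1766 = 0.75651.
SE = √(0.184202 × 0.00473909) = 0.02955.
z = (0.76660 − 0.69388)/0.02955 = 0.07272/0.02955 = 2.461.
p-value = 2·P(Z > 2.461) ≈ 0.0138, so at α = 0.05 we reject H₀.

z = 2.461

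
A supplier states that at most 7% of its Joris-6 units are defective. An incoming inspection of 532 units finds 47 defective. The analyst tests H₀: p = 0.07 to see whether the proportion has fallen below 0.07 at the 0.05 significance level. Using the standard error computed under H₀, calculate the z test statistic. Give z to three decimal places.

p̂ = 47/532 = 0.088346.
SE = √(p₀(1−p₀)/n) = √(0.0651/532) = 0.011062.
z = (0.088346 − 0.07)/0.011062 = 0.018346/0.011062 = 1.658.
p-value = P(Z < 1.658) ≈ 0.9514, so at α = 0.05 we fail to reject H₀.

z = 1.658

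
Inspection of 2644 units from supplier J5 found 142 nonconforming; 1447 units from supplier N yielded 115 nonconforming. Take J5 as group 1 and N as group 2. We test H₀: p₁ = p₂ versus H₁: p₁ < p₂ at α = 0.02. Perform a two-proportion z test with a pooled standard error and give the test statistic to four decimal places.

z = -3.2477

p̂₁ = 142/2644 ≈ 0.0537065, p̂₂ = 115/1447 ≈ 0.0794748.
Pooled p̂ = (142+115)/(2644+1447) = 257/4091 = 0.0628208.
SE = √(0.0588744 × 0.0010693) = 0.0079344.
z = (0.0537065 − 0.0794748)/0.0079344 = -0.0257683/0.0079344 = -3.2477.
p-value = P(Z < -3.248) ≈ 0.0006, so at α = 0.02 we reject H₀.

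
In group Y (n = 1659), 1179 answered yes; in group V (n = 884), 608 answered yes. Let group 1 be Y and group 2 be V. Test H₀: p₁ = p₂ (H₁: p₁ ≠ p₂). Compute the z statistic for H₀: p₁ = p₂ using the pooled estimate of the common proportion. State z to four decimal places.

z = 1.2025

p̂₁ = 1179/1659 ≈ 0.7106691, p̂₂ = 608/884 ≈ 0.6877828.
Pooled p̂ = (1179+608)/(1659+884) = 1787/2543 = 0.7027133.
SE = √(0.208907 × 0.00173399) = 0.0190327.
z = (0.7106691 − 0.6877828)/0.0190327 = 0.0228863/0.0190327 = 1.2025.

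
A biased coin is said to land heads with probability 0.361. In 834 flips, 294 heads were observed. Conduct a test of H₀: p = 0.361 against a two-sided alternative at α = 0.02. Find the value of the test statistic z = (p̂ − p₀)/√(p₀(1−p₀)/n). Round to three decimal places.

z = -0.510

p̂ = 294/834 = 0.35252.
SE = √(p₀(1−p₀)/n) = √(0.23068/834) = 0.01663.
z = (0.35252 − 0.361)/0.01663 = -0.00848/0.01663 = -0.510.
Two-sided p-value ≈ 2·Φ(−0.510) = 0.6100; since p > α = 0.02, fail to reject H₀.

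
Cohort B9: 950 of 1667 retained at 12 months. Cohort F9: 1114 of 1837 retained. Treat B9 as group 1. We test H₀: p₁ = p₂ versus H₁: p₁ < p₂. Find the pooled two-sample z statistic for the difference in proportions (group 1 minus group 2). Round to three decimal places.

z = -2.195

p̂₁ = 950/1667 = 0.56989, p̂₂ = 1114/1837 = 0.60642.
Pooled p̂ = (950+1114)/(1667+1837) = 2064/3504 = 0.58904.
SE = √(0.242072 × 0.00114425) = 0.01664.
z = (0.56989 − 0.60642)/0.01664 = -0.03653/0.01664 = -2.195.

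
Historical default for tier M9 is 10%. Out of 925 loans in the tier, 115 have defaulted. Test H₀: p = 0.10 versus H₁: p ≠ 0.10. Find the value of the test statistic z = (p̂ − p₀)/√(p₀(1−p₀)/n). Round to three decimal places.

p̂ = 115/925 = 0.124324.
Standard error under H₀: √(0.1×0.9/925) = 0.009864.
z = (0.124324 − 0.1)/0.009864 = 0.024324/0.009864 = 2.466.
p-value = 2·P(Z > 2.466) ≈ 0.0137.

z = 2.466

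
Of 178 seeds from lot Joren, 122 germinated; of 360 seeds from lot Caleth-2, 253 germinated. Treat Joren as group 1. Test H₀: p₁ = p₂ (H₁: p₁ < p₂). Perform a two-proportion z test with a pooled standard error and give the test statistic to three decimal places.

z = -0.413

p̂₁ = 122/178 ≈ 0.68539, p̂₂ = 253/360 ≈ 0.70278.
Pooled p̂ = (122+253)/(178+360) = 375/538 = 0.69703.
SE = √(p̂(1−p̂)(1/n₁+1/n₂)) = √(0.69703·0.30297·0.00839576) = √(0.00177302) = 0.04211.
z = (0.68539 − 0.70278)/0.04211 = -0.01739/0.04211 = -0.413.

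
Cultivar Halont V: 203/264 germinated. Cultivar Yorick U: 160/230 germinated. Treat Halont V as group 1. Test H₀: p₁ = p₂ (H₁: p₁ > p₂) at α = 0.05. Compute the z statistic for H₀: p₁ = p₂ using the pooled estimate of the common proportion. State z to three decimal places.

p̂₁ = 203/264 ≈ 0.76894, p̂₂ = 160/230 ≈ 0.69565.
Pooled p̂ = (203+160)/(264+230) = 363/494 = 0.73482.
SE = √(p̂(1−p̂)(1/n₁+1/n₂)) = √(0.73482·0.26518·0.0081357) = √(0.00158533) = 0.03982.
z = (0.76894 − 0.69565)/0.03982 = 0.07329/0.03982 = 1.841.
p-value = P(Z > 1.841) ≈ 0.0328; since p < α = 0.05, reject H₀.

z = 1.841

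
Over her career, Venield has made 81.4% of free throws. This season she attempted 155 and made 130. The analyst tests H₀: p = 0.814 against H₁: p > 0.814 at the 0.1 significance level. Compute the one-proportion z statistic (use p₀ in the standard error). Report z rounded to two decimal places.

z = 0.79

p̂ = 130/155 ≈ 0.8387.
SE = √(p₀(1−p₀)/n) = √(0.1514/155) = 0.0313.
z = (0.8387 − 0.814)/0.0313 = 0.0247/0.0313 = 0.79.
p-value = P(Z > 0.791) ≈ 0.2146. With α = 0.1, fail to reject H₀.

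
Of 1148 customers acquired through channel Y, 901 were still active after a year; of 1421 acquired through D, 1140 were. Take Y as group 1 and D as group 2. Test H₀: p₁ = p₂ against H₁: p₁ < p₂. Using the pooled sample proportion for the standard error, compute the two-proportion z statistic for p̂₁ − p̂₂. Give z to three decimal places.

p̂₁ = 901/1148 = 0.784843, p̂₂ = 1140/1421 = 0.802252.
Pooled p̂ = (901+1140)/(1148+1421) = 2041/2569 = 0.794473.
SE = √(0.163286 × 0.00157481) = 0.016036.
z = (0.784843 − 0.802252)/0.016036 = -0.017409/0.016036 = -1.086.

z = -1.086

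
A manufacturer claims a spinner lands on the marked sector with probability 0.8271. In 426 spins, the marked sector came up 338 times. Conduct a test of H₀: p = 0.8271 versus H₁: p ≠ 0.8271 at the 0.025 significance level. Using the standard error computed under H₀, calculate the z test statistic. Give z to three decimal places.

p̂ = 338/426 ≈ 0.79343.
Standard error under H₀: √(0.8271×0.1729/426) = 0.01832.
z = (0.79343 − 0.8271)/0.01832 = -0.03367/0.01832 = -1.838.
p-value = 2·P(Z > 1.838) ≈ 0.0661. With α = 0.025, fail to reject H₀.

z = -1.838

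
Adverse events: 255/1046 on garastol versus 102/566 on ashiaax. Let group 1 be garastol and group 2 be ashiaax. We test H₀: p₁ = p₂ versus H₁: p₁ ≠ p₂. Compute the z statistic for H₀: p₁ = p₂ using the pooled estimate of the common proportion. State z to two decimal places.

z = 2.93

p̂₁ = 255/1046 ≈ 0.2438, p̂₂ = 102/566 ≈ 0.1802.
Pooled p̂ = (255+102)/(1046+566) = 357/1612 = 0.2215.
SE = √(0.172418 × 0.00272281) = 0.0217.
z = (0.2438 − 0.1802)/0.0217 = 0.0636/0.0217 = 2.93.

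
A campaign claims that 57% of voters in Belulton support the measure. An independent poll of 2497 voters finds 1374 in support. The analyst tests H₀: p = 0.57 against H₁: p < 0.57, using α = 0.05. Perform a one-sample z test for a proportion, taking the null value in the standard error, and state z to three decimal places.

p̂ = 1374/2497 = 0.55026.
SE = √(p₀(1−p₀)/n) = √(0.2451/2497) = 0.00991.
z = (0.55026 − 0.57)/0.00991 = -0.01974/0.00991 = -1.992.
p-value = P(Z < -1.992) ≈ 0.0232; since p < α = 0.05, reject H₀.

z = -1.992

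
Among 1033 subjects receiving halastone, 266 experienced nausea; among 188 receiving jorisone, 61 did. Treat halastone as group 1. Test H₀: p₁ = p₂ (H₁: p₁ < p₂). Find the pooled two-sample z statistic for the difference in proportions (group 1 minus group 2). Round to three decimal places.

p̂₁ = 266/1033 ≈ 0.25750, p̂₂ = 61/188 ≈ 0.32447.
Pooled p̂ = (266+61)/(1033+188) = 327/1221 = 0.26781.
SE = √(0.196089 × 0.0062872) = 0.03511.
z = (0.25750 − 0.32447)/0.03511 = -0.06697/0.03511 = -1.907.

z = -1.907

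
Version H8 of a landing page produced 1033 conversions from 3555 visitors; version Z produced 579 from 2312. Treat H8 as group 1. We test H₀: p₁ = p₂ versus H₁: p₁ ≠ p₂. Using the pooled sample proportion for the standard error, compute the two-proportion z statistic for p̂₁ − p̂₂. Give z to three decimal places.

z = 3.366

p̂₁ = 1033/3555 ≈ 0.290577, p̂₂ = 579/2312 ≈ 0.250433.
Pooled p̂ = (1033+579)/(3555+2312) = 1612/5867 = 0.274757.
SE = √(0.199266 × 0.00071382) = 0.011926.
z = (0.290577 − 0.250433)/0.011926 = 0.040144/0.011926 = 3.366.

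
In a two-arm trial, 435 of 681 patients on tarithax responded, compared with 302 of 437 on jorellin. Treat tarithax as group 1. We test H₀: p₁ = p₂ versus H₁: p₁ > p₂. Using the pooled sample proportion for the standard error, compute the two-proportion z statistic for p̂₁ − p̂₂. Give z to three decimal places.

z = -1.801

p̂₁ = 435/681 ≈ 0.63877, p̂₂ = 302/437 ≈ 0.69108.
Pooled p̂ = (435+302)/(681+437) = 737/1118 = 0.65921.
SE = √(p̂(1−p̂)(1/n₁+1/n₂)) = √(0.65921·0.34079·0.00375676) = √(0.00084396) = 0.02905.
z = (0.63877 − 0.69108)/0.02905 = -0.05231/0.02905 = -1.801.
p-value = P(Z > -1.801) ≈ 0.9641.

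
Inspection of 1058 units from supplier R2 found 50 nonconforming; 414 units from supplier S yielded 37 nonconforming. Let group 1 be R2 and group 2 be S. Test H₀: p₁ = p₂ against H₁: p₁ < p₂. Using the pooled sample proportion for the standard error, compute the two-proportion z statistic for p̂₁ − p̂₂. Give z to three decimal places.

z = -3.081

p̂₁ = 50/1058 = 0.0472590, p̂₂ = 37/414 = 0.0893720.
Pooled p̂ = (50+37)/(1058+414) = 87/1472 = 0.0591033.
SE = √(0.0556101 × 0.00336064) = 0.0136706.
z = (0.0472590 − 0.0893720)/0.0136706 = -0.0421130/0.0136706 = -3.081.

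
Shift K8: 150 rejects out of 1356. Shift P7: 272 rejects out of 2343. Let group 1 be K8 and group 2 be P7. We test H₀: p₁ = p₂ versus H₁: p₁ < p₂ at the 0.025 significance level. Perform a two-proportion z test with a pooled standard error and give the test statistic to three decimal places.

z = -0.504

p̂₁ = 150/1356 = 0.11062, p̂₂ = 272/2343 = 0.11609.
Pooled p̂ = (150+272)/(1356+2343) = 422/3699 = 0.11408.
SE = √(p̂(1−p̂)(1/n₁+1/n₂)) = √(0.11408·0.88592·0.00116427) = √(0.000117672) = 0.01085.
z = (0.11062 − 0.11609)/0.01085 = -0.00547/0.01085 = -0.504.
p-value = P(Z < -0.504) ≈ 0.3070, so at α = 0.025 we fail to reject H₀.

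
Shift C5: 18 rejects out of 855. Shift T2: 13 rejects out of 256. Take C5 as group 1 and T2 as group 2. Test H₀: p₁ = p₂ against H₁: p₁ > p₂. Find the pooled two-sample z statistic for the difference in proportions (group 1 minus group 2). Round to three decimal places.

z = -2.534

p̂₁ = 18/855 = 0.0210526, p̂₂ = 13/256 = 0.0507812.
Pooled p̂ = (18+13)/(855+256) = 31/1111 = 0.0279028.
SE = √(p̂(1−p̂)(1/n₁+1/n₂)) = √(0.0279028·0.9720972·0.00507584) = √(0.000137678) = 0.0117336.
z = (0.0210526 − 0.0507812)/0.0117336 = -0.0297286/0.0117336 = -2.534.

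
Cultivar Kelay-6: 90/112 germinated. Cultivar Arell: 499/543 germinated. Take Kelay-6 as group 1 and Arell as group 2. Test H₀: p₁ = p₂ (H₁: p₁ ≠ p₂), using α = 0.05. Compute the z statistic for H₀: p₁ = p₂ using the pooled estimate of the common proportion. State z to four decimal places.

p̂₁ = 90/112 = 0.803571, p̂₂ = 499/543 = 0.918969.
Pooled p̂ = (90+499)/(112+543) = 589/655 = 0.899237.
SE = √(0.0906101 × 0.0107702) = 0.031239.
z = (0.803571 − 0.918969)/0.031239 = -0.115398/0.031239 = -3.6940.
Two-sided p-value ≈ 2·Φ(−3.694) = 0.0002; since p < α = 0.05, reject H₀.

z = -3.6940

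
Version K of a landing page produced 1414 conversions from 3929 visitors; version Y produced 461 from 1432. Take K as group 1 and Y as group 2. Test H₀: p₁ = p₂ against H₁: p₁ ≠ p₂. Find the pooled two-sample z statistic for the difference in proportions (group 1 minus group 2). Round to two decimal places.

z = 2.58

p̂₁ = 1414/3929 = 0.35989, p̂₂ = 461/1432 = 0.32193.
Pooled p̂ = (1414+461)/(3929+1432) = 1875/5361 = 0.34975.
SE = √(p̂(1−p̂)(1/n₁+1/n₂)) = √(0.34975·0.65025·0.000952842) = √(0.000216699) = 0.01472.
z = (0.35989 − 0.32193)/0.01472 = 0.03796/0.01472 = 2.58.
Two-sided p-value ≈ 2·Φ(−2.579) = 0.0099.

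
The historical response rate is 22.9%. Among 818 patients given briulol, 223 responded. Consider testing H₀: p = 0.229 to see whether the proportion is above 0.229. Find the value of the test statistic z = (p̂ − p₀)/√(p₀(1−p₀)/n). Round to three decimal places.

p̂ = 223/818 = 0.27262.
SE = √(p₀(1−p₀)/n) = √(0.17656/818) = 0.01469.
z = (0.27262 − 0.229)/0.01469 = 0.04362/0.01469 = 2.969.

z = 2.969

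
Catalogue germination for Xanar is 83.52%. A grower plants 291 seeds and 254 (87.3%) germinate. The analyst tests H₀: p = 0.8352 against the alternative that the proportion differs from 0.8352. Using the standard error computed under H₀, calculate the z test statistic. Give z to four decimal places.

z = 1.7313

p̂ = 254/291 ≈ 0.872852.
Under H₀, SE = √(0.8352·0.1648/291) = √(0.000472993) = 0.021748.
z = (0.872852 − 0.8352)/0.021748 = 0.037652/0.021748 = 1.7313.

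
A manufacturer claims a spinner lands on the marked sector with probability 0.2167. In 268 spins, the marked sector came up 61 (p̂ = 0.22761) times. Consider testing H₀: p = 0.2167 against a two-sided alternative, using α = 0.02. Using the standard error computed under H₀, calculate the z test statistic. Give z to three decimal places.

z = 0.434

p̂ = 61/268 ≈ 0.227612.
SE = √(p₀(1−p₀)/n) = √(0.16974/268) = 0.025167.
z = (0.227612 − 0.2167)/0.025167 = 0.010912/0.025167 = 0.434.
Two-sided p-value ≈ 2·Φ(−0.434) = 0.6646; since p > α = 0.02, fail to reject H₀.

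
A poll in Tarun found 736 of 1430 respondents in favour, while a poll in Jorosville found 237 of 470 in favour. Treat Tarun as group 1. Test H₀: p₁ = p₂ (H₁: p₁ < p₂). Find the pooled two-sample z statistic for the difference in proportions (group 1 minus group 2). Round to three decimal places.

z = 0.392

p̂₁ = 736/1430 ≈ 0.51469, p̂₂ = 237/470 ≈ 0.50426.
Pooled p̂ = (736+237)/(1430+470) = 973/1900 = 0.51211.
SE = √(0.249853 × 0.00282696) = 0.02658.
z = (0.51469 − 0.50426)/0.02658 = 0.01043/0.02658 = 0.392.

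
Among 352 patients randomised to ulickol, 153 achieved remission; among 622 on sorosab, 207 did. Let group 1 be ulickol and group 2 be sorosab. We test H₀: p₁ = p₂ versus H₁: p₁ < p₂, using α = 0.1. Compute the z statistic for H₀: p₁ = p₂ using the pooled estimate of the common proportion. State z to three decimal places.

p̂₁ = 153/352 = 0.434659, p̂₂ = 207/622 = 0.332797.
Pooled p̂ = (153+207)/(352+622) = 360/974 = 0.369610.
SE = √(0.232998 × 0.00444863) = 0.032195.
z = (0.434659 − 0.332797)/0.032195 = 0.101862/0.032195 = 3.164.
p-value = P(Z < 3.164) ≈ 0.9992. With α = 0.1, fail to reject H₀.

z = 3.164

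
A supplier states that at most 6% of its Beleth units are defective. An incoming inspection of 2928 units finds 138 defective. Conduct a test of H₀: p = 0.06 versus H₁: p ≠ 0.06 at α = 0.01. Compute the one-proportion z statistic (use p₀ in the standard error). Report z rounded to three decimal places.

p̂ = 138/2928 ≈ 0.04713.
Under H₀, SE = √(0.06·0.94/2928) = √(1.92623e-05) = 0.00439.
z = (0.04713 − 0.06)/0.00439 = -0.01287/0.00439 = -2.932.
Two-sided p-value ≈ 2·Φ(−2.932) = 0.0034; since p < α = 0.01, reject H₀.

z = -2.932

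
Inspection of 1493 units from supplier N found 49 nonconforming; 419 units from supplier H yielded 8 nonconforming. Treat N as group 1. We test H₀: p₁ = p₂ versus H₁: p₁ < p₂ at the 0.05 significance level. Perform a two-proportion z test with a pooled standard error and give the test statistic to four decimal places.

z = 1.4600

p̂₁ = 49/1493 ≈ 0.032820, p̂₂ = 8/419 ≈ 0.019093.
Pooled p̂ = (49+8)/(1493+419) = 57/1912 = 0.029812.
SE = √(p̂(1−p̂)(1/n₁+1/n₂)) = √(0.029812·0.970188·0.00305643) = √(8.8401e-05) = 0.009402.
z = (0.032820 − 0.019093)/0.009402 = 0.013727/0.009402 = 1.4600.
p-value = P(Z < 1.460) ≈ 0.9278. With α = 0.05, fail to reject H₀.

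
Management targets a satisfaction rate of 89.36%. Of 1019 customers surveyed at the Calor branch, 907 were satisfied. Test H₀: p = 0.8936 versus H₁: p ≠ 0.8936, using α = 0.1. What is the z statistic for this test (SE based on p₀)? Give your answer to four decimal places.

z = -0.3635

p̂ = 907/1019 = 0.8900883.
Standard error under H₀: √(0.8936×0.1064/1019) = 0.0096595.
z = (0.8900883 − 0.8936)/0.0096595 = -0.0035117/0.0096595 = -0.3635.
p-value = 2·P(Z > 0.364) ≈ 0.7162, so at α = 0.1 we fail to reject H₀.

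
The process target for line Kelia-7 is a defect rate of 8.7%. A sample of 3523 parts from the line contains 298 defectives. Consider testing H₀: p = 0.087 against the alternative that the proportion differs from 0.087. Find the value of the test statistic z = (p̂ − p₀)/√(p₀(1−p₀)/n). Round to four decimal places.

p̂ = 298/3523 = 0.084587.
SE = √(p₀(1−p₀)/n) = √(0.079431/3523) = 0.004748.
z = (0.084587 − 0.087)/0.004748 = -0.002413/0.004748 = -0.5082.

z = -0.5082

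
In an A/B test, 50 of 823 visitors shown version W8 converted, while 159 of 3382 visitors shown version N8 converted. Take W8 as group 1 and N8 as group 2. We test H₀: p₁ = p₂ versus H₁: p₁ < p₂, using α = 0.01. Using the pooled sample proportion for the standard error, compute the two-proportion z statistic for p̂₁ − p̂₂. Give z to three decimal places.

p̂₁ = 50/823 ≈ 0.0607533, p̂₂ = 159/3382 ≈ 0.0470136.
Pooled p̂ = (50+159)/(823+3382) = 209/4205 = 0.0497027.
SE = √(0.0472324 × 0.00151075) = 0.0084473.
z = (0.0607533 − 0.0470136)/0.0084473 = 0.0137397/0.0084473 = 1.627.
p-value = P(Z < 1.627) ≈ 0.9481. With α = 0.01, fail to reject H₀.

z = 1.627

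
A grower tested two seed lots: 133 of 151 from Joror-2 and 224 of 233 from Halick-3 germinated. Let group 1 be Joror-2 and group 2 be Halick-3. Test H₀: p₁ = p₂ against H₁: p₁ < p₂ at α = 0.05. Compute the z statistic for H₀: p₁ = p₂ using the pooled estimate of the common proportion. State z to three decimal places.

z = -3.017

p̂₁ = 133/151 = 0.88079, p̂₂ = 224/233 = 0.96137.
Pooled p̂ = (133+224)/(151+233) = 357/384 = 0.92969.
SE = √(p̂(1−p̂)(1/n₁+1/n₂)) = √(0.92969·0.07031·0.0109144) = √(0.000713457) = 0.02671.
z = (0.88079 − 0.96137)/0.02671 = -0.08058/0.02671 = -3.017.
p-value = P(Z < -3.017) ≈ 0.0013, so at α = 0.05 we reject H₀.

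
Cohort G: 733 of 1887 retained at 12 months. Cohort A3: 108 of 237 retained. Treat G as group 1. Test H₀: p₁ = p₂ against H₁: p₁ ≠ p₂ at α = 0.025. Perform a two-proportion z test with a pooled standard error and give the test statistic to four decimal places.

z = -1.9953

p̂₁ = 733/1887 = 0.388447, p̂₂ = 108/237 = 0.455696.
Pooled p̂ = (733+108)/(1887+237) = 841/2124 = 0.395951.
SE = √(0.239174 × 0.00474935) = 0.033703.
z = (0.388447 − 0.455696)/0.033703 = -0.067249/0.033703 = -1.9953.
p-value = 2·P(Z > 1.995) ≈ 0.0460, so at α = 0.025 we fail to reject H₀.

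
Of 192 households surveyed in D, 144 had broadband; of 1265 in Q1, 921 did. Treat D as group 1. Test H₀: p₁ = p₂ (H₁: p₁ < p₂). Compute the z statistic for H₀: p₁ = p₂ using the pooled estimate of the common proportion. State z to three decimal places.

p̂₁ = 144/192 ≈ 0.75000, p̂₂ = 921/1265 ≈ 0.72806.
Pooled p̂ = (144+921)/(192+1265) = 1065/1457 = 0.73095.
SE = √(0.19666 × 0.00599885) = 0.03435.
z = (0.75000 − 0.72806)/0.03435 = 0.02194/0.03435 = 0.639.

z = 0.639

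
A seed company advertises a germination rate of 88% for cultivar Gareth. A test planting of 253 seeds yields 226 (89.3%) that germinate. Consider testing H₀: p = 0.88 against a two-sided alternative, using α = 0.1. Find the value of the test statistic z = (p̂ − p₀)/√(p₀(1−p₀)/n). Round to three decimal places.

z = 0.650

p̂ = 226/253 ≈ 0.89328.
SE = √(p₀(1−p₀)/n) = √(0.1056/253) = 0.02043.
z = (0.89328 − 0.88)/0.02043 = 0.01328/0.02043 = 0.650.
Two-sided p-value ≈ 2·Φ(−0.650) = 0.5157. With α = 0.1, fail to reject H₀.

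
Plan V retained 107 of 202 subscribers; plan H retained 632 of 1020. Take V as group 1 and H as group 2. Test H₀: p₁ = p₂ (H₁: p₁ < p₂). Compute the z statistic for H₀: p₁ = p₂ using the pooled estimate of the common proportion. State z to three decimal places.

p̂₁ = 107/202 ≈ 0.52970, p̂₂ = 632/1020 ≈ 0.61961.
Pooled p̂ = (107+632)/(202+1020) = 739/1222 = 0.60475.
SE = √(0.239028 × 0.00593089) = 0.03765.
z = (0.52970 − 0.61961)/0.03765 = -0.08991/0.03765 = -2.388.
p-value = P(Z < -2.388) ≈ 0.0085.

z = -2.388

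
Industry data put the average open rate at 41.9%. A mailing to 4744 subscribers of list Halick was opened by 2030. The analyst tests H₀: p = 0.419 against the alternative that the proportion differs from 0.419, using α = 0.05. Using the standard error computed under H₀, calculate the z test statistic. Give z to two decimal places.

p̂ = 2030/4744 = 0.4279.
Standard error under H₀: √(0.419×0.581/4744) = 0.0072.
z = (0.4279 − 0.419)/0.0072 = 0.0089/0.0072 = 1.24.
Two-sided p-value ≈ 2·Φ(−1.244) = 0.2136, so at α = 0.05 we fail to reject H₀.

z = 1.24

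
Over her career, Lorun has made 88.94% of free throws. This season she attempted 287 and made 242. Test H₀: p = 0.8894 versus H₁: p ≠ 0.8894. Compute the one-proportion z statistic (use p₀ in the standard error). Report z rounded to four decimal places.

p̂ = 242/287 ≈ 0.843206.
SE = √(p₀(1−p₀)/n) = √(0.098368/287) = 0.018513.
z = (0.843206 − 0.8894)/0.018513 = -0.046194/0.018513 = -2.4952.

z = -2.4952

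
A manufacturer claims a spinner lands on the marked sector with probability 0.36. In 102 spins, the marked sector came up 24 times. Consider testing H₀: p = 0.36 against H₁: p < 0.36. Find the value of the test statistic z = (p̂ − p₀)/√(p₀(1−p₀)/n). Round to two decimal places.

p̂ = 24/102 ≈ 0.23529.
Under H₀, SE = √(0.36·0.64/102) = √(0.00225882) = 0.04753.
z = (0.23529 − 0.36)/0.04753 = -0.12471/0.04753 = -2.62.
p-value = P(Z < -2.624) ≈ 0.0043.

z = -2.62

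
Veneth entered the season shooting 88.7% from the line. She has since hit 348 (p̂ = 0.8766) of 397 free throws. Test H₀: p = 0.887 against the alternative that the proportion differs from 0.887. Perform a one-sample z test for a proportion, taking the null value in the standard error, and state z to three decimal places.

p̂ = 348/397 ≈ 0.87657.
Standard error under H₀: √(0.887×0.113/397) = 0.01589.
z = (0.87657 − 0.887)/0.01589 = -0.01043/0.01589 = -0.656.
p-value = 2·P(Z > 0.656) ≈ 0.5117.

z = -0.656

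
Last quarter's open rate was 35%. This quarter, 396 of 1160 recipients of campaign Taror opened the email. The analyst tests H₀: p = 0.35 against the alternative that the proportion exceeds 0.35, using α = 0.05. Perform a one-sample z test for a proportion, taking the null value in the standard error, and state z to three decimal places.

p̂ = 396/1160 ≈ 0.34138.
SE = √(p₀(1−p₀)/n) = √(0.2275/1160) = 0.01400.
z = (0.34138 − 0.35)/0.01400 = -0.00862/0.01400 = -0.616.
p-value = P(Z > -0.616) ≈ 0.7309, so at α = 0.05 we fail to reject H₀.

z = -0.616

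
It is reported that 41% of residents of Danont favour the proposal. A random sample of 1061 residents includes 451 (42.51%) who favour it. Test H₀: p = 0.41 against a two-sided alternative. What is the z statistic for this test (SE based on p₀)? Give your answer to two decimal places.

z = 1.00

p̂ = 451/1061 ≈ 0.4251.
Standard error under H₀: √(0.41×0.59/1061) = 0.0151.
z = (0.4251 − 0.41)/0.0151 = 0.0151/0.0151 = 1.00.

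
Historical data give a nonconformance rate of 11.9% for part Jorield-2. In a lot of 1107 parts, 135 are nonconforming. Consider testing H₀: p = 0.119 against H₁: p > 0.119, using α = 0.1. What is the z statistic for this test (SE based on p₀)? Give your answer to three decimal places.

p̂ = 135/1107 ≈ 0.12195.
SE = √(p₀(1−p₀)/n) = √(0.10484/1107) = 0.00973.
z = (0.12195 − 0.119)/0.00973 = 0.00295/0.00973 = 0.303.
p-value = P(Z > 0.303) ≈ 0.3808; since p > α = 0.1, fail to reject H₀.

z = 0.303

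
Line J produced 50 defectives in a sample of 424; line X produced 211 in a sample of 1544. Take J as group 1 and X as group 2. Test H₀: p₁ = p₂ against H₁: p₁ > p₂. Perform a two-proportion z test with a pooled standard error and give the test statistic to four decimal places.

z = -1.0074

p̂₁ = 50/424 ≈ 0.117925, p̂₂ = 211/1544 ≈ 0.136658.
Pooled p̂ = (50+211)/(424+1544) = 261/1968 = 0.132622.
SE = √(p̂(1−p̂)(1/n₁+1/n₂)) = √(0.132622·0.867378·0.00300616) = √(0.000345809) = 0.018596.
z = (0.117925 − 0.136658)/0.018596 = -0.018733/0.018596 = -1.0074.
p-value = P(Z > -1.007) ≈ 0.8431.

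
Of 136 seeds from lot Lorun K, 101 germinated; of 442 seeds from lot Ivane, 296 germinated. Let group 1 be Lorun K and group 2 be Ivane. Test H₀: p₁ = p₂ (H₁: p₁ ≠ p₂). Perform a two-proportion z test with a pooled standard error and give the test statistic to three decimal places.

z = 1.604

p̂₁ = 101/136 = 0.74265, p̂₂ = 296/442 = 0.66968.
Pooled p̂ = (101+296)/(136+442) = 397/578 = 0.68685.
SE = √(0.215087 × 0.00961538) = 0.04548.
z = (0.74265 − 0.66968)/0.04548 = 0.07297/0.04548 = 1.604.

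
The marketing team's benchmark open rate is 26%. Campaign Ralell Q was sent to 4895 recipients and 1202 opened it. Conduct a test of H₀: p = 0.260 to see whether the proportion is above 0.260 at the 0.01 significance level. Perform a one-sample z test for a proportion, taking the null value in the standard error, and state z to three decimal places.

p̂ = 1202/4895 ≈ 0.245557.
Under H₀, SE = √(0.26·0.74/4895) = √(3.93054e-05) = 0.006269.
z = (0.245557 − 0.26)/0.006269 = -0.014443/0.006269 = -2.304.
p-value = P(Z > -2.304) ≈ 0.9894. With α = 0.01, fail to reject H₀.

z = -2.304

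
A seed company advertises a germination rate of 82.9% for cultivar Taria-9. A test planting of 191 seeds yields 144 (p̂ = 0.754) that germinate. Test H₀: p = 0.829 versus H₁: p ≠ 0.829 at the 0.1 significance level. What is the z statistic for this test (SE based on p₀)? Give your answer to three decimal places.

z = -2.756

p̂ = 144/191 = 0.75393.
Under H₀, SE = √(0.829·0.171/191) = √(0.000742194) = 0.02724.
z = (0.75393 − 0.829)/0.02724 = -0.07507/0.02724 = -2.756.
Two-sided p-value ≈ 2·Φ(−2.756) = 0.0059; since p < α = 0.1, reject H₀.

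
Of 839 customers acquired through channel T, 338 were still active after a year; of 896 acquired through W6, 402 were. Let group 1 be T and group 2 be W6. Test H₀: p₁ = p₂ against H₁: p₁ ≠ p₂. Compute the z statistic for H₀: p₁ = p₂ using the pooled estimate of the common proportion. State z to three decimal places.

p̂₁ = 338/839 = 0.40286, p̂₂ = 402/896 = 0.44866.
Pooled p̂ = (338+402)/(839+896) = 740/1735 = 0.42651.
SE = √(p̂(1−p̂)(1/n₁+1/n₂)) = √(0.42651·0.57349·0.00230797) = √(0.000564528) = 0.02376.
z = (0.40286 − 0.44866)/0.02376 = -0.04580/0.02376 = -1.928.
Two-sided p-value ≈ 2·Φ(−1.928) = 0.0539.

z = -1.928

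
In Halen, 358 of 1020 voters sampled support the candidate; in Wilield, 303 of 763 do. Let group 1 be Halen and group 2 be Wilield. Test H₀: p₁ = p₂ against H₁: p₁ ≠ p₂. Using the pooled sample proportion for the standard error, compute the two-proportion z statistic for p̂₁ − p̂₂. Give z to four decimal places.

p̂₁ = 358/1020 = 0.3509804, p̂₂ = 303/763 = 0.3971166.
Pooled p̂ = (358+303)/(1020+763) = 661/1783 = 0.3707235.
SE = √(0.233288 × 0.00229101) = 0.0231185.
z = (0.3509804 − 0.3971166)/0.0231185 = -0.0461362/0.0231185 = -1.9956.

z = -1.9956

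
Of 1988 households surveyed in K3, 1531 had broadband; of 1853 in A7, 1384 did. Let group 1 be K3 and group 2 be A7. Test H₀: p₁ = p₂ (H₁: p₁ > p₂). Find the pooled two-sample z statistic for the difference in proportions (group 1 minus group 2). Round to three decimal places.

z = 1.681

p̂₁ = 1531/1988 ≈ 0.77012, p̂₂ = 1384/1853 ≈ 0.74690.
Pooled p̂ = (1531+1384)/(1988+1853) = 2915/3841 = 0.75892.
SE = √(0.182962 × 0.00104268) = 0.01381.
z = (0.77012 − 0.74690)/0.01381 = 0.02322/0.01381 = 1.681.
p-value = P(Z > 1.681) ≈ 0.0463.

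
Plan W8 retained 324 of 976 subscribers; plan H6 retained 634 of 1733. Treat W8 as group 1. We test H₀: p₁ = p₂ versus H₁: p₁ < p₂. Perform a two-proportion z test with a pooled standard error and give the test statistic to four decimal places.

p̂₁ = 324/976 = 0.331967, p̂₂ = 634/1733 = 0.365840.
Pooled p̂ = (324+634)/(976+1733) = 958/2709 = 0.353636.
SE = √(0.228578 × 0.00160162) = 0.019134.
z = (0.331967 − 0.365840)/0.019134 = -0.033873/0.019134 = -1.7703.
p-value = P(Z < -1.770) ≈ 0.0383.

z = -1.7703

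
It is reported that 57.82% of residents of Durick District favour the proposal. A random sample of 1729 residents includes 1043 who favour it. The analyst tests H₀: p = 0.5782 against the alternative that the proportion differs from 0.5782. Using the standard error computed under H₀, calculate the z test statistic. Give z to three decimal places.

p̂ = 1043/1729 ≈ 0.60324.
Standard error under H₀: √(0.5782×0.4218/1729) = 0.01188.
z = (0.60324 − 0.5782)/0.01188 = 0.02504/0.01188 = 2.108.

z = 2.108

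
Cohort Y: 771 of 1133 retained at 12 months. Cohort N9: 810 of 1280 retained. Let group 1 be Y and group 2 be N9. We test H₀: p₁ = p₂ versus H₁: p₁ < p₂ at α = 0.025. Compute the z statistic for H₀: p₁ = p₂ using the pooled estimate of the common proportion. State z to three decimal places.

z = 2.459

p̂₁ = 771/1133 = 0.68049, p̂₂ = 810/1280 = 0.63281.
Pooled p̂ = (771+810)/(1133+1280) = 1581/2413 = 0.65520.
SE = √(p̂(1−p̂)(1/n₁+1/n₂)) = √(0.65520·0.34480·0.00166386) = √(0.000375888) = 0.01939.
z = (0.68049 − 0.63281)/0.01939 = 0.04768/0.01939 = 2.459.
p-value = P(Z < 2.459) ≈ 0.9930, so at α = 0.025 we fail to reject H₀.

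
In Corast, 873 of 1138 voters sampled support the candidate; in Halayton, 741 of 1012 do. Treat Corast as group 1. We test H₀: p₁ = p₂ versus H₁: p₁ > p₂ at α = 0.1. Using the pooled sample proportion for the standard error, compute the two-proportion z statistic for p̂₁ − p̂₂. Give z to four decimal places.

p̂₁ = 873/1138 ≈ 0.767135, p̂₂ = 741/1012 ≈ 0.732213.
Pooled p̂ = (873+741)/(1138+1012) = 1614/2150 = 0.750698.
SE = √(p̂(1−p̂)(1/n₁+1/n₂)) = √(0.750698·0.249302·0.00186688) = √(0.000349387) = 0.018692.
z = (0.767135 − 0.732213)/0.018692 = 0.034922/0.018692 = 1.8683.
p-value = P(Z > 1.868) ≈ 0.0309, so at α = 0.1 we reject H₀.

z = 1.8683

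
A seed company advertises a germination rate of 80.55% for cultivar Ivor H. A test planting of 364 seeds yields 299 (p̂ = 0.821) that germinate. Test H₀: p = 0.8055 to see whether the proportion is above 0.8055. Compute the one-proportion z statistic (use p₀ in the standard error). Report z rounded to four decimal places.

p̂ = 299/364 = 0.821429.
Under H₀, SE = √(0.8055·0.1945/364) = √(0.000430411) = 0.020746.
z = (0.821429 − 0.8055)/0.020746 = 0.015929/0.020746 = 0.7678.
p-value = P(Z > 0.768) ≈ 0.2213.

z = 0.7678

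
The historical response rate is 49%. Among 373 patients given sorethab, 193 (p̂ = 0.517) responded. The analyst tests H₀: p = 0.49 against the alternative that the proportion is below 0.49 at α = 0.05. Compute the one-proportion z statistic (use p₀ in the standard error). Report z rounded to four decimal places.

p̂ = 193/373 = 0.517426.
SE = √(p₀(1−p₀)/n) = √(0.2499/373) = 0.025884.
z = (0.517426 − 0.49)/0.025884 = 0.027426/0.025884 = 1.0596.
p-value = P(Z < 1.060) ≈ 0.8553, so at α = 0.05 we fail to reject H₀.

z = 1.0596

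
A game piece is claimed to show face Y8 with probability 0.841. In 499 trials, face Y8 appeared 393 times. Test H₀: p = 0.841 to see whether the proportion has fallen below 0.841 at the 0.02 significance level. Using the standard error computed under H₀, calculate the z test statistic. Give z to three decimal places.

z = -3.264

p̂ = 393/499 ≈ 0.787575.
Standard error under H₀: √(0.841×0.159/499) = 0.016370.
z = (0.787575 − 0.841)/0.016370 = -0.053425/0.016370 = -3.264.
p-value = P(Z < -3.264) ≈ 0.0006; since p < α = 0.02, reject H₀.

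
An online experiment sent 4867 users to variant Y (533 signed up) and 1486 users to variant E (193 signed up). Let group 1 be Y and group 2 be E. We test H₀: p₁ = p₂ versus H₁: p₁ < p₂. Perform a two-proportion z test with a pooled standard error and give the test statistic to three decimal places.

p̂₁ = 533/4867 = 0.10951, p̂₂ = 193/1486 = 0.12988.
Pooled p̂ = (533+193)/(4867+1486) = 726/6353 = 0.11428.
SE = √(0.101218 × 0.000878413) = 0.00943.
z = (0.10951 − 0.12988)/0.00943 = -0.02037/0.00943 = -2.160.
p-value = P(Z < -2.160) ≈ 0.0154.

z = -2.160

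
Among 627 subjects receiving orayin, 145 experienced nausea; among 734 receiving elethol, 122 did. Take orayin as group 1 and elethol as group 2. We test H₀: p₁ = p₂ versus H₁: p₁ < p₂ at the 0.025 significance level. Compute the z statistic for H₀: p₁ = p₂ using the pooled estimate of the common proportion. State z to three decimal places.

z = 3.012

p̂₁ = 145/627 ≈ 0.23126, p̂₂ = 122/734 ≈ 0.16621.
Pooled p̂ = (145+122)/(627+734) = 267/1361 = 0.19618.
SE = √(0.157693 × 0.00295729) = 0.02160.
z = (0.23126 − 0.16621)/0.02160 = 0.06505/0.02160 = 3.012.
p-value = P(Z < 3.012) ≈ 0.9987; since p > α = 0.025, fail to reject H₀.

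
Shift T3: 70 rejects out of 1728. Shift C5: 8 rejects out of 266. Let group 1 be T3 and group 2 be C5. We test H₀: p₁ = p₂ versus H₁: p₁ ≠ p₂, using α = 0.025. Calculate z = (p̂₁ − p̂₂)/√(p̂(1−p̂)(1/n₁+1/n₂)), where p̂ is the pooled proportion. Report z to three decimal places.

z = 0.817

p̂₁ = 70/1728 ≈ 0.04051, p̂₂ = 8/266 ≈ 0.03008.
Pooled p̂ = (70+8)/(1728+266) = 78/1994 = 0.03912.
SE = √(p̂(1−p̂)(1/n₁+1/n₂)) = √(0.03912·0.96088·0.0043381) = √(0.000163057) = 0.01277.
z = (0.04051 − 0.03008)/0.01277 = 0.01043/0.01277 = 0.817.
p-value = 2·P(Z > 0.817) ≈ 0.4139; since p > α = 0.025, fail to reject H₀.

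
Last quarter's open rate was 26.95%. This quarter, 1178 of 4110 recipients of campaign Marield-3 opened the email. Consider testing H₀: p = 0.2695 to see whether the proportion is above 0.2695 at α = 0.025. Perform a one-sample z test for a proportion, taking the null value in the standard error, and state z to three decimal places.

z = 2.473

p̂ = 1178/4110 ≈ 0.286618.
Standard error under H₀: √(0.2695×0.7305/4110) = 0.006921.
z = (0.286618 − 0.2695)/0.006921 = 0.017118/0.006921 = 2.473.
p-value = P(Z > 2.473) ≈ 0.0067. With α = 0.025, reject H₀.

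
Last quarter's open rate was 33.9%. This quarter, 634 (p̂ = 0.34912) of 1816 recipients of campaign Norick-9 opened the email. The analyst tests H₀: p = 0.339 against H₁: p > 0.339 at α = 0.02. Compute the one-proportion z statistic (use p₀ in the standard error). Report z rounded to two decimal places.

p̂ = 634/1816 ≈ 0.3491.
Under H₀, SE = √(0.339·0.661/1816) = √(0.000123392) = 0.0111.
z = (0.3491 − 0.339)/0.0111 = 0.0101/0.0111 = 0.91.
p-value = P(Z > 0.911) ≈ 0.1812; since p > α = 0.02, fail to reject H₀.

z = 0.91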